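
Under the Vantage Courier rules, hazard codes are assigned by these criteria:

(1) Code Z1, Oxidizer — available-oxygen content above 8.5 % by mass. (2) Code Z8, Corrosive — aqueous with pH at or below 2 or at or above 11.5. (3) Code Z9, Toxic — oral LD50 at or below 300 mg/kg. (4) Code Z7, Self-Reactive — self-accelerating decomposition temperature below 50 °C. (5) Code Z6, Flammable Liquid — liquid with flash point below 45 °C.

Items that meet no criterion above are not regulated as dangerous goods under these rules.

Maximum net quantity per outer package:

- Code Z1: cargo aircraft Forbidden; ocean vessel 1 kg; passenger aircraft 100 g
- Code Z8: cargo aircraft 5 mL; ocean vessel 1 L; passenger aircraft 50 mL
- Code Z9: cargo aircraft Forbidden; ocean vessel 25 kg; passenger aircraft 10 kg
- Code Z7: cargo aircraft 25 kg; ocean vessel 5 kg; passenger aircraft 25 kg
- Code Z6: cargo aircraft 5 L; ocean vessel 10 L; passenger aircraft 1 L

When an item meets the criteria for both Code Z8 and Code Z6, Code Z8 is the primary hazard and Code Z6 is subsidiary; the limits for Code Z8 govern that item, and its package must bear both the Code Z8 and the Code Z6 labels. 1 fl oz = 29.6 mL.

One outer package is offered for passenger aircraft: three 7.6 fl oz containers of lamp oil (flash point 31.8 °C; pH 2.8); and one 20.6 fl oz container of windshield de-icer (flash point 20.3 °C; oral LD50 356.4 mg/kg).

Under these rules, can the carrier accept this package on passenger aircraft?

No

Flash point 31.8 °C meets the Code Z6 criterion (Flammable Liquid), so the lamp oil is Code Z6.
The windshield de-icer has flash point 20.3 °C, which is < 45 °C, so it is Code Z6 (Flammable Liquid).
Code Z6 net quantity: (three 7.6 fl oz containers = 674.88 mL) + (one 20.6 fl oz container = 609.76 mL) = 1284.64 mL.
1284.64 mL exceeds the passenger aircraft limit of 1 L for Code Z6.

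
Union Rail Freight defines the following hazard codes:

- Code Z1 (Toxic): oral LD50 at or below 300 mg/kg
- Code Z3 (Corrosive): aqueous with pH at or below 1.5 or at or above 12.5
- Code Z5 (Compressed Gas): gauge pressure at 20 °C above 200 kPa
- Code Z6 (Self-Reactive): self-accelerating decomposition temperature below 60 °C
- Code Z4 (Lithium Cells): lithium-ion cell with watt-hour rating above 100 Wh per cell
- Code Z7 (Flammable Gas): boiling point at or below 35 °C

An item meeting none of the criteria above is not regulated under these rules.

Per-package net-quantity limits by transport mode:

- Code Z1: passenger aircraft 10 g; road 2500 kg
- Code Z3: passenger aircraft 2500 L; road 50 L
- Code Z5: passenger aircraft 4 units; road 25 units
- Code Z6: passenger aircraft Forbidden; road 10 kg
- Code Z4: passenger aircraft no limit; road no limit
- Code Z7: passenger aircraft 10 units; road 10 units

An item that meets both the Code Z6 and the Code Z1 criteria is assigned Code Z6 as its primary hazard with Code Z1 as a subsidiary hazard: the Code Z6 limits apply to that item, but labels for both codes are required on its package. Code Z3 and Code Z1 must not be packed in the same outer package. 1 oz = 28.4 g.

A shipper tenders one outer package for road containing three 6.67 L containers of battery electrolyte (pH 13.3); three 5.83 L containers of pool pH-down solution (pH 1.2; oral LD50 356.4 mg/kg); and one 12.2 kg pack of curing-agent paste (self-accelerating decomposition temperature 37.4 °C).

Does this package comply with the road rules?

No

With pH 13.3 (≥ 12.5), the battery electrolyte falls in Code Z3.
Pool pH-down solution: pH 1.2 ≤ 1.5 → Code Z3 (Corrosive).
The curing-agent paste has self-accelerating decomposition temperature 37.4 °C, which is < 60 °C, so it is Code Z6 (Self-Reactive).
Total Code Z3: (three 6.67 L containers = 20.01 L) + (three 5.83 L containers = 17.49 L) = 37.5 L.
37.5 L ≤ 50 L (road limit, Code Z3) — within limit.
Code Z6 quantity: 12.2 kg.
12.2 kg exceeds the road limit of 10 kg for Code Z6.
The segregation rule (Code Z3 with Code Z1) does not apply to Code Z3 with Code Z6.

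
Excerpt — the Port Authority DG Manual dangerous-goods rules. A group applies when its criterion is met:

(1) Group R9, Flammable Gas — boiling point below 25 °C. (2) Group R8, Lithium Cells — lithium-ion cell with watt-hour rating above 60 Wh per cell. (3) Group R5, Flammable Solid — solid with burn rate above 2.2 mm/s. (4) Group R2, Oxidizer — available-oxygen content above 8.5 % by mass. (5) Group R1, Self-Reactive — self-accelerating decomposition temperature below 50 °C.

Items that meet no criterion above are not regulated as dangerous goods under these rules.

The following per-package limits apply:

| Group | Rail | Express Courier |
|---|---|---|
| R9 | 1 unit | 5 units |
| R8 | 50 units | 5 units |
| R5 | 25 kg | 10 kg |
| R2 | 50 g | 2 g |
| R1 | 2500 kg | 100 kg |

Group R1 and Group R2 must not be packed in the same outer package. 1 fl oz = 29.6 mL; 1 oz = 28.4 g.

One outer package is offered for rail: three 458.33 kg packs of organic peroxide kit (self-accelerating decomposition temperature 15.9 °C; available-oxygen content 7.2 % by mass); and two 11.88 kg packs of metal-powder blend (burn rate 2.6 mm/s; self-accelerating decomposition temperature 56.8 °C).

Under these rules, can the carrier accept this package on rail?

Yes

With self-accelerating decomposition temperature 15.9 °C (< 50 °C), the organic peroxide kit falls in Group R1.
With burn rate 2.6 mm/s (> 2.2 mm/s), the metal-powder blend falls in Group R5.
Group R1 quantity: three 458.33 kg packs = 1374.99 kg.
1374.99 kg is within the rail limit of 2500 kg for Group R1.
Group R5 quantity: two 11.88 kg packs = 23.76 kg.
23.76 kg ≤ 25 kg (rail limit, Group R5) — within limit.
The segregation rule (Group R1 with Group R2) does not apply to Group R1 with Group R5.
Every hazard group is within its rail limit and no segregation rule is violated.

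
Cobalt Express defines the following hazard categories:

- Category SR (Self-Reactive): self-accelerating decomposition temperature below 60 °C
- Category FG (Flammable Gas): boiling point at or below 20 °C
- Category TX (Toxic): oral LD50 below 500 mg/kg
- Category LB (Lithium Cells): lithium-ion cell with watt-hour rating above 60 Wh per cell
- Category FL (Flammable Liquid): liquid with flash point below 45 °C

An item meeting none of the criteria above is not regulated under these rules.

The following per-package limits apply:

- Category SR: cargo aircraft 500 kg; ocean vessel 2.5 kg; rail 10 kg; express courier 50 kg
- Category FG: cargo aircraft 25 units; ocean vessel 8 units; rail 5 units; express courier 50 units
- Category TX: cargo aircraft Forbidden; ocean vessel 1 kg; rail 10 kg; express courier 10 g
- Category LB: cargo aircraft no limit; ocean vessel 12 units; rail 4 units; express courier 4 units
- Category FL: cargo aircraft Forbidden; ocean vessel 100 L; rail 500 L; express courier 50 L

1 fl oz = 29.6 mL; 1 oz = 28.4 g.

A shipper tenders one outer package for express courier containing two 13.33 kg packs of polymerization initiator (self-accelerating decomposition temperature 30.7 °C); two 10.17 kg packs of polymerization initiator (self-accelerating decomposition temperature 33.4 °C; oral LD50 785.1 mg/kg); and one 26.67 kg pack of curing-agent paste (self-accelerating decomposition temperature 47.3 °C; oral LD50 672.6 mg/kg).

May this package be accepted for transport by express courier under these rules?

No

Polymerization initiator: self-accelerating decomposition temperature 30.7 °C < 60 °C → Category SR (Self-Reactive).
The polymerization initiator has self-accelerating decomposition temperature 33.4 °C, which is < 60 °C, so it is Category SR (Self-Reactive).
The curing-agent paste has self-accelerating decomposition temperature 47.3 °C, which is < 60 °C, so it is Category SR (Self-Reactive).
Total Category SR: (two 13.33 kg packs = 26.66 kg) + (two 10.17 kg packs = 20.34 kg) + 26.67 kg = 73.67 kg.
73.67 kg > 50 kg (express courier limit, Category SR) — over the limit.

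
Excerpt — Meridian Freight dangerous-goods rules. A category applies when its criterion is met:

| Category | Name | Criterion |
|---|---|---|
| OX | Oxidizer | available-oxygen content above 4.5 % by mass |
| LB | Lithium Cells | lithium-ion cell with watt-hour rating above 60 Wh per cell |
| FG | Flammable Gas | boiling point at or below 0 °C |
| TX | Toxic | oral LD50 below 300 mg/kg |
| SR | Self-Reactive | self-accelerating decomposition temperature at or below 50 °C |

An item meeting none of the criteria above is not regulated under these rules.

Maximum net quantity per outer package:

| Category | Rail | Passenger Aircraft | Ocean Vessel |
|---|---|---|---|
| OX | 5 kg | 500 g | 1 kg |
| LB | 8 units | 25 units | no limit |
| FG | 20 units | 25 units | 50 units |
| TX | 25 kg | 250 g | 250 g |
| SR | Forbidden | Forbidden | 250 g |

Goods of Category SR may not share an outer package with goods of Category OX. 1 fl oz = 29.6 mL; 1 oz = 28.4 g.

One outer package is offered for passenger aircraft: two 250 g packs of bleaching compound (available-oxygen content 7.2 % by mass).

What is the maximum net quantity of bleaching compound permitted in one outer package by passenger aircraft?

Available-oxygen content 7.2 % by mass meets the Category OX criterion (Oxidizer), so the bleaching compound is Category OX.
The passenger aircraft limit for Category OX is 500 g.

500 g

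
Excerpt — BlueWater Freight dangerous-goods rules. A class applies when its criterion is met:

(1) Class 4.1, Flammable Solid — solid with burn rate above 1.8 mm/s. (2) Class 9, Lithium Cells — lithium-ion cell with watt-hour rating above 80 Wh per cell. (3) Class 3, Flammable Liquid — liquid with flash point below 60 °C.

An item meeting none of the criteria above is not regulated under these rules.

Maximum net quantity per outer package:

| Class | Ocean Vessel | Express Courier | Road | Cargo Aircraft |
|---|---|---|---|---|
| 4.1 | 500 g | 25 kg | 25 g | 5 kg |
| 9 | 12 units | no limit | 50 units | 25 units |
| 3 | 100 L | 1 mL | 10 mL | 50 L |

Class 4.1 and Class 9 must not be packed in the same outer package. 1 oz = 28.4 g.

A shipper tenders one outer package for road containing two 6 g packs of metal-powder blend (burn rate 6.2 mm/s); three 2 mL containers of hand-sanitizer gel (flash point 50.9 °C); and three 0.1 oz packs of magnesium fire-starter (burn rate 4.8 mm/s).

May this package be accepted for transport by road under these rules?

With burn rate 6.2 mm/s (> 1.8 mm/s), the metal-powder blend falls in Class 4.1.
The hand-sanitizer gel has flash point 50.9 °C, which is < 60 °C, so it is Class 3 (Flammable Liquid).
The magnesium fire-starter has burn rate 4.8 mm/s, which is > 1.8 mm/s, so it is Class 4.1 (Flammable Solid).
Total Class 4.1: (two 6 g packs = 12 g) + (three 0.1 oz packs = 8.52 g) = 20.52 g.
20.52 g ≤ 25 g (road limit, Class 4.1) — within limit.
Class 3 quantity: three 2 mL containers = 6 mL.
6 mL is within the road limit of 10 mL for Class 3.
The segregation rule (Class 4.1 with Class 9) does not apply to Class 4.1 with Class 3.
Every hazard class is within its road limit and no segregation rule is violated.

Yes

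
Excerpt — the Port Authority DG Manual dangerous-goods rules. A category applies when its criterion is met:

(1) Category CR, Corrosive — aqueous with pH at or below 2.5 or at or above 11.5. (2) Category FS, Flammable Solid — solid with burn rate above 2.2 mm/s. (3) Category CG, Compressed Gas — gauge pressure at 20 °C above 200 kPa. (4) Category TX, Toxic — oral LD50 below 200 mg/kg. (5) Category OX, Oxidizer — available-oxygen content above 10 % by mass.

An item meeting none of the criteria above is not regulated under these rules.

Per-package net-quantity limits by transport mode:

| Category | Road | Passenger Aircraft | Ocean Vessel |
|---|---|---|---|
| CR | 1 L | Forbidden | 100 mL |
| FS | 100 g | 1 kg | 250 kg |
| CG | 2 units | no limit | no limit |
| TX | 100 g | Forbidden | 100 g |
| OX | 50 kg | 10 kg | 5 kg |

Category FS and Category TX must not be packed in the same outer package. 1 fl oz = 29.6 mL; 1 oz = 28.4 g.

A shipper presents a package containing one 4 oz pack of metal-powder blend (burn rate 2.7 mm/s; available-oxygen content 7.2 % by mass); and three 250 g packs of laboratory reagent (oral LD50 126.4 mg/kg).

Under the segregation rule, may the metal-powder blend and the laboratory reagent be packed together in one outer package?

No

The metal-powder blend has burn rate 2.7 mm/s, which is > 2.2 mm/s, so it is Category FS (Flammable Solid).
The laboratory reagent has oral LD50 126.4 mg/kg, which is < 200 mg/kg, so it is Category TX (Toxic).
Category FS and Category TX may not share an outer package.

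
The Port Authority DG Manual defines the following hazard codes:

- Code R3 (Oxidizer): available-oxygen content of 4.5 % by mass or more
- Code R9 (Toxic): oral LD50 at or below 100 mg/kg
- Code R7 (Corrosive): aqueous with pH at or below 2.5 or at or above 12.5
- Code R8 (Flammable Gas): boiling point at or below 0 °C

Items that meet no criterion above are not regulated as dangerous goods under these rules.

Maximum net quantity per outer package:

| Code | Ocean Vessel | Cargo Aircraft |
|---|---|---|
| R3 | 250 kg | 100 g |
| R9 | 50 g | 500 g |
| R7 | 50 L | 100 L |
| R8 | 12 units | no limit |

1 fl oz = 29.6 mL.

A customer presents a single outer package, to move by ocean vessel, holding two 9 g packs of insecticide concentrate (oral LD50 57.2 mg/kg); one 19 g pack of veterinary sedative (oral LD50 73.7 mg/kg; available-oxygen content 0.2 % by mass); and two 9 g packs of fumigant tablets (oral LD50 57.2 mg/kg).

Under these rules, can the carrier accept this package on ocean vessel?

Oral LD50 57.2 mg/kg meets the Code R9 criterion (Toxic), so the insecticide concentrate is Code R9.
With oral LD50 73.7 mg/kg (≤ 100 mg/kg), the veterinary sedative falls in Code R9.
Oral LD50 57.2 mg/kg meets the Code R9 criterion (Toxic), so the fumigant tablets are Code R9.
Total Code R9: (two 9 g packs = 18 g) + 19 g + (two 9 g packs = 18 g) = 55 g.
55 g exceeds the ocean vessel limit of 50 g for Code R9.

No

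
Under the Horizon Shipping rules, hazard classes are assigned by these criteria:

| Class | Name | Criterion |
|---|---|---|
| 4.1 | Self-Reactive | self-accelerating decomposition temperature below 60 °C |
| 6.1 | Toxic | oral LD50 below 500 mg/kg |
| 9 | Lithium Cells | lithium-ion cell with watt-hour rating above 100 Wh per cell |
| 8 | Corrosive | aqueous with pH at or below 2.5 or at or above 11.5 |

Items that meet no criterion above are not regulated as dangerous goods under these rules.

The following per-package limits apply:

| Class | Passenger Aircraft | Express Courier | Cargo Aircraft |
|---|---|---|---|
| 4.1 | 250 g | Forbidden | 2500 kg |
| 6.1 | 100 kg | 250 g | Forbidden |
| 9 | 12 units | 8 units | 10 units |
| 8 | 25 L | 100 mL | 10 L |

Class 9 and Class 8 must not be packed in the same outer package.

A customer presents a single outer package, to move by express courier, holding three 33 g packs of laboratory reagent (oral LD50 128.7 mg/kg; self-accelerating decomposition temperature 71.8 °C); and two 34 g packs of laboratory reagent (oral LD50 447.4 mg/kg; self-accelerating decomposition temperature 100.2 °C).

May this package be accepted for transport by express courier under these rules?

Oral LD50 128.7 mg/kg meets the Class 6.1 criterion (Toxic), so the laboratory reagent is Class 6.1.
Laboratory reagent: oral LD50 447.4 mg/kg < 500 mg/kg → Class 6.1 (Toxic).
Total Class 6.1: (three 33 g packs = 99 g) + (two 34 g packs = 68 g) = 167 g.
That is within the Class 6.1 express courier limit of 250 g.

Yes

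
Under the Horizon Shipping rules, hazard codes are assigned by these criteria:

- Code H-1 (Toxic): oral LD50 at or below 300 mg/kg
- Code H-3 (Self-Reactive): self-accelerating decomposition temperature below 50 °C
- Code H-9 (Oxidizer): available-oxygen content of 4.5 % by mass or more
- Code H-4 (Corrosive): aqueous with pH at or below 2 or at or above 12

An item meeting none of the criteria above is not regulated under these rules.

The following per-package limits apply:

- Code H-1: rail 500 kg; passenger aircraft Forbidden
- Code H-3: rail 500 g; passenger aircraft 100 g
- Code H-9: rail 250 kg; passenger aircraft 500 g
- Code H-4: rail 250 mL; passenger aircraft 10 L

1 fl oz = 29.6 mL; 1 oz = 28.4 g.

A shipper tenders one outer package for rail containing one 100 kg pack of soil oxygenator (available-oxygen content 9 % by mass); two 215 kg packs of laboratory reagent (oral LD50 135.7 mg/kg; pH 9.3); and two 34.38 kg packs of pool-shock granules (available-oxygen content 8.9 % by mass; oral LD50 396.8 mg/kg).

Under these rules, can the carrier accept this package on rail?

Yes

The soil oxygenator has available-oxygen content 9 % by mass, which is ≥ 4.5 % by mass, so it is Code H-9 (Oxidizer).
The laboratory reagent has oral LD50 135.7 mg/kg, which is ≤ 300 mg/kg, so it is Code H-1 (Toxic).
With available-oxygen content 8.9 % by mass (≥ 4.5 % by mass), the pool-shock granules fall in Code H-9.
Code H-9 net quantity: 100 kg + (two 34.38 kg packs = 68.76 kg) = 168.76 kg.
That is within the Code H-9 rail limit of 250 kg.
Code H-1 quantity: two 215 kg packs = 430 kg.
430 kg is within the rail limit of 500 kg for Code H-1.
Every hazard code is within its rail limit and no segregation rule is violated.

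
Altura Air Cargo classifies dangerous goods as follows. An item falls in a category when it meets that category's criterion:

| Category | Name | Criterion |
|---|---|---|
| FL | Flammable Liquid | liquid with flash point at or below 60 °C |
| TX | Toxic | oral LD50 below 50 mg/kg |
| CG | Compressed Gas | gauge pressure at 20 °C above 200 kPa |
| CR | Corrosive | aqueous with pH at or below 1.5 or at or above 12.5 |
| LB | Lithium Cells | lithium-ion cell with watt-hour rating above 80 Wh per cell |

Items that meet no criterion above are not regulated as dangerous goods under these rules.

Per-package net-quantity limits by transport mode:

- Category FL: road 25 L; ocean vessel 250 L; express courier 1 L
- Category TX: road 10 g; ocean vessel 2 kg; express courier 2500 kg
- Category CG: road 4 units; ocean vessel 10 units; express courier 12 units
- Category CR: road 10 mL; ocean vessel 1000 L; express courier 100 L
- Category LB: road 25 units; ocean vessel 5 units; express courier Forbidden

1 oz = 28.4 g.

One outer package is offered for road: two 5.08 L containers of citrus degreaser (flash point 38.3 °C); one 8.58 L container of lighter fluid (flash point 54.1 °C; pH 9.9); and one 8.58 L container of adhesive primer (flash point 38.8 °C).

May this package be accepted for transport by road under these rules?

No

Flash point 38.3 °C meets the Category FL criterion (Flammable Liquid), so the citrus degreaser is Category FL.
Flash point 54.1 °C meets the Category FL criterion (Flammable Liquid), so the lighter fluid is Category FL.
The adhesive primer has flash point 38.8 °C, which is ≤ 60 °C, so it is Category FL (Flammable Liquid).
Total Category FL: (two 5.08 L containers = 10.16 L) + 8.58 L + 8.58 L = 27.32 L.
That exceeds the Category FL road limit of 25 L.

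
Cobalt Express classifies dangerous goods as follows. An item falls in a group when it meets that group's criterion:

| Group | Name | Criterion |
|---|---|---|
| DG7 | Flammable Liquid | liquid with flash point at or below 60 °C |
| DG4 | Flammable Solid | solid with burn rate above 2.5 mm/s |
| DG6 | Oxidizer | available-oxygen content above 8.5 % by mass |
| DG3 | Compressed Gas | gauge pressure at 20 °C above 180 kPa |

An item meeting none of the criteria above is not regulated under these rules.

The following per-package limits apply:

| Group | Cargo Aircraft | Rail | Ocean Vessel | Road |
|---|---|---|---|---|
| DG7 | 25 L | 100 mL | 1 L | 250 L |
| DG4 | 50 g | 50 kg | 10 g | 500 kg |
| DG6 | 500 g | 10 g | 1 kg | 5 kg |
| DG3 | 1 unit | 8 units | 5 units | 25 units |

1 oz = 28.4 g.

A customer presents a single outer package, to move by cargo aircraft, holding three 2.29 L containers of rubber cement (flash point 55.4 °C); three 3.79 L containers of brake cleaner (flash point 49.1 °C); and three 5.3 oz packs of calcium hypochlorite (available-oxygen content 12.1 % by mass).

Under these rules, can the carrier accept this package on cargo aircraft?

Yes

With flash point 55.4 °C (≤ 60 °C), the rubber cement falls in Group DG7.
The brake cleaner has flash point 49.1 °C, which is ≤ 60 °C, so it is Group DG7 (Flammable Liquid).
With available-oxygen content 12.1 % by mass (> 8.5 % by mass), the calcium hypochlorite falls in Group DG6.
Group DG6 quantity: three 5.3 oz packs = 451.56 g.
451.56 g is within the cargo aircraft limit of 500 g for Group DG6.
Total Group DG7: (three 2.29 L containers = 6.87 L) + (three 3.79 L containers = 11.37 L) = 18.24 L.
That is within the Group DG7 cargo aircraft limit of 25 L.
Every hazard group is within its cargo aircraft limit and no segregation rule is violated.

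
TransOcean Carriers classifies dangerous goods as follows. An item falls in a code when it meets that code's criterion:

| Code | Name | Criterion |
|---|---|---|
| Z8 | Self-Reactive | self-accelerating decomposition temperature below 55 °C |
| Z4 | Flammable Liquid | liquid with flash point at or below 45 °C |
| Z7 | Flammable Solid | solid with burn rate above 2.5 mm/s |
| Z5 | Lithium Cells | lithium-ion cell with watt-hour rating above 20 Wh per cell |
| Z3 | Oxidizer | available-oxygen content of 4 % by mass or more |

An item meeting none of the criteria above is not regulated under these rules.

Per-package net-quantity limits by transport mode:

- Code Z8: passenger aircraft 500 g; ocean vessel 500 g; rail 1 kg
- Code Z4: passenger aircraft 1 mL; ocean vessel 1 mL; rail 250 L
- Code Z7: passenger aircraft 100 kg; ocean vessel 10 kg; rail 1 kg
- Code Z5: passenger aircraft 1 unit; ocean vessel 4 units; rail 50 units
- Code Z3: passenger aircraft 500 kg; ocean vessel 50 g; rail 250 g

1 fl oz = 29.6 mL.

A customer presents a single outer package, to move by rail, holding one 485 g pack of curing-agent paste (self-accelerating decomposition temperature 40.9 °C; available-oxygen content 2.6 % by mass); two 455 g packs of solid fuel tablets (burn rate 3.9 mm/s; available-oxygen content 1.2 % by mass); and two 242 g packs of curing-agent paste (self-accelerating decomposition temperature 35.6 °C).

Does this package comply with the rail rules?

Yes

With self-accelerating decomposition temperature 40.9 °C (< 55 °C), the curing-agent paste falls in Code Z8.
With burn rate 3.9 mm/s (> 2.5 mm/s), the solid fuel tablets fall in Code Z7.
Self-accelerating decomposition temperature 35.6 °C meets the Code Z8 criterion (Self-Reactive), so the curing-agent paste is Code Z8.
Total Code Z8: 485 g + (two 242 g packs = 484 g) = 969 g.
That is within the Code Z8 rail limit of 1 kg.
Code Z7 quantity: two 455 g packs = 910 g.
910 g ≤ 1 kg (rail limit, Code Z7) — within limit.
Every hazard code is within its rail limit and no segregation rule is violated.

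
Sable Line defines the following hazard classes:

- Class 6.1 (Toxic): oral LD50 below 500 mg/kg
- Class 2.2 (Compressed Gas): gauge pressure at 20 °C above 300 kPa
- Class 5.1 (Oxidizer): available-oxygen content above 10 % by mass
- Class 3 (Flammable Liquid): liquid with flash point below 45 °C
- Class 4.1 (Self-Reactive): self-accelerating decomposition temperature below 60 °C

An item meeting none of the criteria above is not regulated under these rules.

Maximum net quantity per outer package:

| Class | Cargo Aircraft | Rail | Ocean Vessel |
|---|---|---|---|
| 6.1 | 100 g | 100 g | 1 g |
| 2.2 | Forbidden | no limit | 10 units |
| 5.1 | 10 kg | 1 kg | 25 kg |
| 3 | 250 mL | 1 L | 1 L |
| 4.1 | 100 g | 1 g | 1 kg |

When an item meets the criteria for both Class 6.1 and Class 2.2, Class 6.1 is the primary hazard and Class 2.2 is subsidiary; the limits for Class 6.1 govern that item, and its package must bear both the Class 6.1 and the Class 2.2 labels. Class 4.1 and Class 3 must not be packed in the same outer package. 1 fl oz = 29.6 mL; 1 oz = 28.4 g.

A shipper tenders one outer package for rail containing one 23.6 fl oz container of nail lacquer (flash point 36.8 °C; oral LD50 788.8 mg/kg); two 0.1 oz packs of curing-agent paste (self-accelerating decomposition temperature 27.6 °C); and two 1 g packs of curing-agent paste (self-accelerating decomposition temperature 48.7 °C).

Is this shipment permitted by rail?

No

With flash point 36.8 °C (< 45 °C), the nail lacquer falls in Class 3.
Self-accelerating decomposition temperature 27.6 °C meets the Class 4.1 criterion (Self-Reactive), so the curing-agent paste is Class 4.1.
Curing-agent paste: self-accelerating decomposition temperature 48.7 °C < 60 °C → Class 4.1 (Self-Reactive).
Total Class 4.1: (two 0.1 oz packs = 5.68 g) + (two 1 g packs = 2 g) = 7.68 g.
7.68 g exceeds the rail limit of 1 g for Class 4.1.
Class 3 quantity: one 23.6 fl oz container = 698.56 mL.
698.56 mL is within the rail limit of 1 L for Class 3.
Class 4.1 and Class 3 may not share an outer package.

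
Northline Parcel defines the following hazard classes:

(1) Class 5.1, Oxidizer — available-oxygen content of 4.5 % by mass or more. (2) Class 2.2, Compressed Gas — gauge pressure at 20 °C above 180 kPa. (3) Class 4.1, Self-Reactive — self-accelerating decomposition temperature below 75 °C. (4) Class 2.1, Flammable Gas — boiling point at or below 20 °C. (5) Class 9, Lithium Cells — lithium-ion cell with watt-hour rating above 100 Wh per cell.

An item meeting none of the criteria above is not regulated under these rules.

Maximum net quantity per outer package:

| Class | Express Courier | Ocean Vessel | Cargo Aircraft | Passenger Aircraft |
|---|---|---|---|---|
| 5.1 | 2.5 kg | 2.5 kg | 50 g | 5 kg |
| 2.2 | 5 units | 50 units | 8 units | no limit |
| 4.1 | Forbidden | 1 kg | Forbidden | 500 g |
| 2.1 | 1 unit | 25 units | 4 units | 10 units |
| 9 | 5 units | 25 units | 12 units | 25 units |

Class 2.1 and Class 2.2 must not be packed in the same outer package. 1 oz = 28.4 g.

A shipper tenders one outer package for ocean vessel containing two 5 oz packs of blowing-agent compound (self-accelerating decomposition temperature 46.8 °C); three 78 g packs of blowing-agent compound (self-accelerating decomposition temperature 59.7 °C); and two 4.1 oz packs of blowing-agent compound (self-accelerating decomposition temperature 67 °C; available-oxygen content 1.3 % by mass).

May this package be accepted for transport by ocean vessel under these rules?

Yes

With self-accelerating decomposition temperature 46.8 °C (< 75 °C), the blowing-agent compound falls in Class 4.1.
With self-accelerating decomposition temperature 59.7 °C (< 75 °C), the blowing-agent compound falls in Class 4.1.
Self-accelerating decomposition temperature 67 °C meets the Class 4.1 criterion (Self-Reactive), so the blowing-agent compound is Class 4.1.
Total Class 4.1: (two 5 oz packs = 284 g) + (three 78 g packs = 234 g) + (two 4.1 oz packs = 232.88 g) = 750.88 g.
That is within the Class 4.1 ocean vessel limit of 1 kg.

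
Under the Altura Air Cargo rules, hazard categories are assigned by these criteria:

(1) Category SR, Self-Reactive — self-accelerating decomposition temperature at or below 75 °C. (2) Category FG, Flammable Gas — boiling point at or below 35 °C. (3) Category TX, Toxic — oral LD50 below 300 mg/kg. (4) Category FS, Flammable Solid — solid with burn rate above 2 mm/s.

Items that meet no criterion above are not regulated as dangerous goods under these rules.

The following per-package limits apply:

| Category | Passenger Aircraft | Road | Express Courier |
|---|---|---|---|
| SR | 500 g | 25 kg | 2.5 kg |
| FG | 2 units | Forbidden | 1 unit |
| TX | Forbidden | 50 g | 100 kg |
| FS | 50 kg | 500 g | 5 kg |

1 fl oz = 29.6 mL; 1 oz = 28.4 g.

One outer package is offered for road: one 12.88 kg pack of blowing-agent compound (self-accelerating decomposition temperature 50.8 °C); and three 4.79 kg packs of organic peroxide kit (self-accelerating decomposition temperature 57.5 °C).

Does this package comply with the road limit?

No

Self-accelerating decomposition temperature 50.8 °C meets the Category SR criterion (Self-Reactive), so the blowing-agent compound is Category SR.
Organic peroxide kit: self-accelerating decomposition temperature 57.5 °C ≤ 75 °C → Category SR (Self-Reactive).
Category SR net quantity: 12.88 kg + (three 4.79 kg packs = 14.37 kg) = 27.25 kg.
27.25 kg exceeds the road limit of 25 kg for Category SR.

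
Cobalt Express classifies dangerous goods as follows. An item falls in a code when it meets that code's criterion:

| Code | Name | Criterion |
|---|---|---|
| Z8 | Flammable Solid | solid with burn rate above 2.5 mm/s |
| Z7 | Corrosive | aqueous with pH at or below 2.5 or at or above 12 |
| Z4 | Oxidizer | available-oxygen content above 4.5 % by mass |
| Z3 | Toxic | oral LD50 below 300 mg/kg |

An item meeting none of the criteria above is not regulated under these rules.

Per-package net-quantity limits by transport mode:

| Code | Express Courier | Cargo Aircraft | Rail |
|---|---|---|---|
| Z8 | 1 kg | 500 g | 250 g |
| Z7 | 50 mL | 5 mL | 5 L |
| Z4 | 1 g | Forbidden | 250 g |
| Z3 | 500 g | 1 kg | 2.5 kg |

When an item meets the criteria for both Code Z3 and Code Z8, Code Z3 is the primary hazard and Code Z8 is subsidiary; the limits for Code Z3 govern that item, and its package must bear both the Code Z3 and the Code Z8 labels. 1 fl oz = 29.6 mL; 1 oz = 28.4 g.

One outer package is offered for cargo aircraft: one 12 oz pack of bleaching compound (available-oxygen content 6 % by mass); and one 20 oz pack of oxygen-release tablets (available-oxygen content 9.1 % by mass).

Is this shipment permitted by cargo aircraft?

No

The bleaching compound has available-oxygen content 6 % by mass, which is > 4.5 % by mass, so it is Code Z4 (Oxidizer).
With available-oxygen content 9.1 % by mass (> 4.5 % by mass), the oxygen-release tablets fall in Code Z4.
Code Z4 net quantity: (one 12 oz pack = 340.8 g) + (one 20 oz pack = 568 g) = 908.8 g.
By cargo aircraft, Code Z4 is Forbidden regardless of quantity.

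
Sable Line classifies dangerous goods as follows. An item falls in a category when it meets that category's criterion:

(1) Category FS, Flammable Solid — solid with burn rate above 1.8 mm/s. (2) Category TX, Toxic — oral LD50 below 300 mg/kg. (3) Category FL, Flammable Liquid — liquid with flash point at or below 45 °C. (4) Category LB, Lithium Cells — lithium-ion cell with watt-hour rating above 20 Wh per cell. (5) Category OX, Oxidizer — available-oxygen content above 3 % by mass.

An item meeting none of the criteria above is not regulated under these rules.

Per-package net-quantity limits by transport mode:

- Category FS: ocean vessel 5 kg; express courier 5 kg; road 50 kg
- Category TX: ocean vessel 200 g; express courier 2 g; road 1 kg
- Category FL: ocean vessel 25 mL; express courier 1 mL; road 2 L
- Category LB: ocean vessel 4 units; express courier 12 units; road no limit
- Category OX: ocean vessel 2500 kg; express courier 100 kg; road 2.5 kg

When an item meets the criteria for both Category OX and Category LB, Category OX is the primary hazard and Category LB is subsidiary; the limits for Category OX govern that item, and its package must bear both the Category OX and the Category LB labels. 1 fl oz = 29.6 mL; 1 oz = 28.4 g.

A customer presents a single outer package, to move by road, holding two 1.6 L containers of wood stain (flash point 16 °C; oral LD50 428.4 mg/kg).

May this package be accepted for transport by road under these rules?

Flash point 16 °C meets the Category FL criterion (Flammable Liquid), so the wood stain is Category FL.
Category FL quantity: two 1.6 L containers = 3.2 L.
3.2 L > 2 L (road limit, Category FL) — over the limit.

No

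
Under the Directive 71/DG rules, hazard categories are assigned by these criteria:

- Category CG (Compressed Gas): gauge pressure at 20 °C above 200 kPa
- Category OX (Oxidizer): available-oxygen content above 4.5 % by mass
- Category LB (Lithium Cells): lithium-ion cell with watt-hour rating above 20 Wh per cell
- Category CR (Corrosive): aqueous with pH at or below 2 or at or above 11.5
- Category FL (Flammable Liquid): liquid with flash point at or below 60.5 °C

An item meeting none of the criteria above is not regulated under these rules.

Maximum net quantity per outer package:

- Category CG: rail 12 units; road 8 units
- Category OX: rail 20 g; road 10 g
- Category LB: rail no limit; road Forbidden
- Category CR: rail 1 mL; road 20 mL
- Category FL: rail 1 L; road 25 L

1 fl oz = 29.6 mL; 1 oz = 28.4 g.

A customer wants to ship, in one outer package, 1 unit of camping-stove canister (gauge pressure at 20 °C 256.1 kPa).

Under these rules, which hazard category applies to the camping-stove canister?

Category CG

The camping-stove canister has gauge pressure at 20 °C 256.1 kPa, which is > 200 kPa, so it is Category CG (Compressed Gas).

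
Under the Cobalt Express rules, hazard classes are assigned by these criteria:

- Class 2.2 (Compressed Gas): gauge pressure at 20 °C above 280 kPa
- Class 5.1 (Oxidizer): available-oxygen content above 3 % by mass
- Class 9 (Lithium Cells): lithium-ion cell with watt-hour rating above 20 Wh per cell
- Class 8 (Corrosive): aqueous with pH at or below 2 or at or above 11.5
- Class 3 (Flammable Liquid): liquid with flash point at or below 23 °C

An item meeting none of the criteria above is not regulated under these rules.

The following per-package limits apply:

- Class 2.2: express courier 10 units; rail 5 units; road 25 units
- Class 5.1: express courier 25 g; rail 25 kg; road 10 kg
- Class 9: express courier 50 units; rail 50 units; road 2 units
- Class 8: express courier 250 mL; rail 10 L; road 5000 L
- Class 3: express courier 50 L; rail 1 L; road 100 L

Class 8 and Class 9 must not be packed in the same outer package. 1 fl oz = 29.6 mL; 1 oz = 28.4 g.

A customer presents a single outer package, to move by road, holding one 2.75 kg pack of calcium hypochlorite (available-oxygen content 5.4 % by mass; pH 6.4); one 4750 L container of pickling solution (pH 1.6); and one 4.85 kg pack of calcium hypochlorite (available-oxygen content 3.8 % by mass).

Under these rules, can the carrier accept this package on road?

The calcium hypochlorite has available-oxygen content 5.4 % by mass, which is > 3 % by mass, so it is Class 5.1 (Oxidizer).
pH 1.6 meets the Class 8 criterion (Corrosive), so the pickling solution is Class 8.
The calcium hypochlorite has available-oxygen content 3.8 % by mass, which is > 3 % by mass, so it is Class 5.1 (Oxidizer).
Total Class 5.1: 2.75 kg + 4.85 kg = 7.6 kg.
7.6 kg is within the road limit of 10 kg for Class 5.1.
Class 8 quantity: 4750 L.
4750 L ≤ 5000 L (road limit, Class 8) — within limit.
The segregation rule (Class 8 with Class 9) does not apply to Class 5.1 with Class 8.
Every hazard class is within its road limit and no segregation rule is violated.

Yes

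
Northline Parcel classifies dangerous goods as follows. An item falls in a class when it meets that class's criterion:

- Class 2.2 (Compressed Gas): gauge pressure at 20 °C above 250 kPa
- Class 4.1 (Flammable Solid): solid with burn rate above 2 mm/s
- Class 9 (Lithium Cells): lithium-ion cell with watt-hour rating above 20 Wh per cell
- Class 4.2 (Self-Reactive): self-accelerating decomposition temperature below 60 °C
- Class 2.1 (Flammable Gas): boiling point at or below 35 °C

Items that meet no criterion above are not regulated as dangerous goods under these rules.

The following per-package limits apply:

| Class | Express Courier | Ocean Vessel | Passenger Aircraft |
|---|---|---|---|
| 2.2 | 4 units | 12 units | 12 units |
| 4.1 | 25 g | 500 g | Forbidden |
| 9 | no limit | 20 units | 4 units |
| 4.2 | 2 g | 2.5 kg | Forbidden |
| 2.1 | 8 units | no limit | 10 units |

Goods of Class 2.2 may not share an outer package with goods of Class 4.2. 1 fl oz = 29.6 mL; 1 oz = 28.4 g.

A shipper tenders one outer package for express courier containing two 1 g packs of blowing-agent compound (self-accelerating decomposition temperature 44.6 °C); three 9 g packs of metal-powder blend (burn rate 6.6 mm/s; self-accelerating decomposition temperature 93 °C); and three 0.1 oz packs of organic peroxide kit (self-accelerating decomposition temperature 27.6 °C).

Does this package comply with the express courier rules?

No

The blowing-agent compound has self-accelerating decomposition temperature 44.6 °C, which is < 60 °C, so it is Class 4.2 (Self-Reactive).
The metal-powder blend has burn rate 6.6 mm/s, which is > 2 mm/s, so it is Class 4.1 (Flammable Solid).
With self-accelerating decomposition temperature 27.6 °C (< 60 °C), the organic peroxide kit falls in Class 4.2.
Total Class 4.2: (two 1 g packs = 2 g) + (three 0.1 oz packs = 8.52 g) = 10.52 g.
10.52 g exceeds the express courier limit of 2 g for Class 4.2.
Class 4.1 quantity: three 9 g packs = 27 g.
That exceeds the Class 4.1 express courier limit of 25 g.
The segregation rule (Class 2.2 with Class 4.2) does not apply to Class 4.2 with Class 4.1.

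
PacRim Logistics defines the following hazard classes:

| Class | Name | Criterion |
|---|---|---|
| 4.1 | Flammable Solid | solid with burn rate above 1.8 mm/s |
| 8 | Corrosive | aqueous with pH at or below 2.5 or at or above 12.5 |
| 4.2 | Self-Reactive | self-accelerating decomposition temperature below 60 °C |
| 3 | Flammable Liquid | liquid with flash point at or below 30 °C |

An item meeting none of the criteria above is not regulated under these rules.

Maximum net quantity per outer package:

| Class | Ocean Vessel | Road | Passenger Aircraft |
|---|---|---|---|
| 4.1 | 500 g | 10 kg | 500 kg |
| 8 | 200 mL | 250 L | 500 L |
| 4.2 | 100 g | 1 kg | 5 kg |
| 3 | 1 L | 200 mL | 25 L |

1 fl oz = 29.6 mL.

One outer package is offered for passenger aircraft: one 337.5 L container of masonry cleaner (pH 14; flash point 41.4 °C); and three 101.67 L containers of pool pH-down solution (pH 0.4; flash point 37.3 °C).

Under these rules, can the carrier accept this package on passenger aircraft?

No

The masonry cleaner has pH 14, which is ≥ 12.5, so it is Class 8 (Corrosive).
pH 0.4 meets the Class 8 criterion (Corrosive), so the pool pH-down solution is Class 8.
Total Class 8: 337.5 L + (three 101.67 L containers = 305.01 L) = 642.51 L.
That exceeds the Class 8 passenger aircraft limit of 500 L.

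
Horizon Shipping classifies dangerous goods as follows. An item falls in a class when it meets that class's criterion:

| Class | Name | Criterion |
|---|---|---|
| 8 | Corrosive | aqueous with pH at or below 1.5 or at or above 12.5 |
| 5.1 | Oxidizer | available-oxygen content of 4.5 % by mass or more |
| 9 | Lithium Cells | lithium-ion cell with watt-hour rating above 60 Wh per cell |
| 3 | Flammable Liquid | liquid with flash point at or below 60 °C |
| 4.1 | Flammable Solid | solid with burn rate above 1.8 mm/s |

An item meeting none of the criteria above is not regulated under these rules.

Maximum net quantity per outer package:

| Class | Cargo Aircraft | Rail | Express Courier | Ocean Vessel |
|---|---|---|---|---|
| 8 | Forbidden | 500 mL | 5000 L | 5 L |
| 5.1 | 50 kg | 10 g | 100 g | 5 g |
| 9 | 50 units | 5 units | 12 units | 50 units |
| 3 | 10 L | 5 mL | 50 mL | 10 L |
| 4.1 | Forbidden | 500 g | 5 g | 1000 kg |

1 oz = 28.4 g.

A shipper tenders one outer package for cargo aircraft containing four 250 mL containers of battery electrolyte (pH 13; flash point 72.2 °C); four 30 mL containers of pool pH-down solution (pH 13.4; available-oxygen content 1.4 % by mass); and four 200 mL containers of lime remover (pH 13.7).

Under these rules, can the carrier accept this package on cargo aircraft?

The battery electrolyte has pH 13, which is ≥ 12.5, so it is Class 8 (Corrosive).
The pool pH-down solution has pH 13.4, which is ≥ 12.5, so it is Class 8 (Corrosive).
Lime remover: pH 13.7 ≥ 12.5 → Class 8 (Corrosive).
Total Class 8: (four 250 mL containers = 1 L) + (four 30 mL containers = 120 mL) + (four 200 mL containers = 800 mL) = 1.92 L.
Class 8 is Forbidden by cargo aircraft.

No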